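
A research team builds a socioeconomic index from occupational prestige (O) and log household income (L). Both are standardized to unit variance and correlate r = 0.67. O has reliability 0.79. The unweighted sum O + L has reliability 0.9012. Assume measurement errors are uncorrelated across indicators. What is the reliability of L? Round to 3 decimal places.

Var(O+L) = 2 + 2·0.67 = 3.340.
True-score variance = ρ_O + ρ_L + 2·0.67, so 0.9012 = (0.79 + ρ_L + 1.34) / 3.340.
ρ_L = 0.9012·3.340 − 0.79 − 1.34 = 0.880.

0.880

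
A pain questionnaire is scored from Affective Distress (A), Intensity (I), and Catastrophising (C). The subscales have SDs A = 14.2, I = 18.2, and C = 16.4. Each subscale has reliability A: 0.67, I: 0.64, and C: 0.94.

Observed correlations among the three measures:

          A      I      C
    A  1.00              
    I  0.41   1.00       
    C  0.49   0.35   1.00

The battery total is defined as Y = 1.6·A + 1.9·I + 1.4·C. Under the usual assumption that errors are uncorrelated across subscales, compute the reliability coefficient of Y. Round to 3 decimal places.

Var(Y) = 1.6²·14.2² + 1.9²·18.2² + 1.4²·16.4² + 2·[3.04·14.2·18.2·0.41 + 2.24·14.2·16.4·0.49 + 2.66·18.2·16.4·0.35] = 2239.14 + 1711.23 = 3950.36.
With uncorrelated errors the cross-covariances are all true-score covariance, so they carry over unchanged; only the diagonal terms shrink to ρᵢσᵢ².
True-score variance = [1.6²·14.2²·0.67 + 1.9²·18.2²·0.64 + 1.4²·16.4²·0.94] + 1711.23 = 1606.68 + 1711.23 = 3317.91.
Reliability = 3317.91 / 3950.36 = 0.840.

0.840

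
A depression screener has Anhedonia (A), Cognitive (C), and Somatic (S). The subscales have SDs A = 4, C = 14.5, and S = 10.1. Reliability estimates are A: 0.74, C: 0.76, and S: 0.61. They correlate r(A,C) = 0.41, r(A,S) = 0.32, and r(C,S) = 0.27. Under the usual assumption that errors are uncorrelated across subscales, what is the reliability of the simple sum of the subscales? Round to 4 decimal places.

0.8036

Var(A+C+S) = 4² + 14.5² + 10.1² + 2·[4·14.5·0.41 + 4·10.1·0.32 + 14.5·10.1·0.27] = 328.26 + 152.499 = 480.759.
Because errors are independent across components, Cov(Tᵢ,Tⱼ) = Cov(Xᵢ,Xⱼ); the off-diagonal part of the true-score variance is the same as above.
True-score variance = [4²·0.74 + 14.5²·0.76 + 10.1²·0.61] + 152.499 = 233.856 + 152.499 = 386.355.
Reliability = 386.355 / 480.759 = 0.8036.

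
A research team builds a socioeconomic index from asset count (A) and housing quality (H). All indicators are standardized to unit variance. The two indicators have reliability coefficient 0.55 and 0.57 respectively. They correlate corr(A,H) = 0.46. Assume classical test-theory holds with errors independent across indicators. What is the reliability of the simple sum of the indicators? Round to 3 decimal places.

Var(A+H) = 2 + 2·[0.46] = 2 + 0.92 = 2.92.
With uncorrelated errors the cross-covariances are all true-score covariance, so they carry over unchanged; only the diagonal terms shrink to ρᵢσᵢ².
True-score variance = [0.55 + 0.57] + 0.92 = 1.12 + 0.92 = 2.04.
Reliability = 2.04 / 2.92 = 0.699.

0.699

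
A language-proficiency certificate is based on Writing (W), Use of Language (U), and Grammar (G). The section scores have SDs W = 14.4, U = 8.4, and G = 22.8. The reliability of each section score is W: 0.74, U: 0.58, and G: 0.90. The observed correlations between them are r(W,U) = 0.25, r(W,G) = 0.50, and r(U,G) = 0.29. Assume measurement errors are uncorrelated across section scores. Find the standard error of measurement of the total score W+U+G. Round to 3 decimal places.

Var(total) = 797.76 + 499.882 = 1297.64.
True-score variance = 662.227 + 499.882 = 1162.11, so reliability = 0.8956.
Error variance = 1297.64 − 1162.11 = 135.533; SEM = √135.533 = 11.642.

11.642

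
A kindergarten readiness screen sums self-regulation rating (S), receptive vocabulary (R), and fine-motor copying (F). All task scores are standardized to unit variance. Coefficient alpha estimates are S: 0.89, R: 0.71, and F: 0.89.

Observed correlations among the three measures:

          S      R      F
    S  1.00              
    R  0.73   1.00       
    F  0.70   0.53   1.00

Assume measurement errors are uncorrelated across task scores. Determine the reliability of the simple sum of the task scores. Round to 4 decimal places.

0.9263

Var(S+R+F) = 3 + 2·[0.73 + 0.70 + 0.53] = 3 + 3.92 = 6.92.
With uncorrelated errors the cross-covariances are all true-score covariance, so they carry over unchanged; only the diagonal terms shrink to ρᵢσᵢ².
True-score variance = [0.89 + 0.71 + 0.89] + 3.92 = 2.49 + 3.92 = 6.41.
Reliability = 6.41 / 6.92 = 0.9263.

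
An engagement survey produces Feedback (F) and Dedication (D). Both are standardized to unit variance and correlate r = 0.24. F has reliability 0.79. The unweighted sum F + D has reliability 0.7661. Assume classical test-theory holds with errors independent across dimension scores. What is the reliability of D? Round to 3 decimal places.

Var(F+D) = 2 + 2·0.24 = 2.480.
True-score variance = ρ_F + ρ_D + 2·0.24, so 0.7661 = (0.79 + ρ_D + 0.48) / 2.480.
ρ_D = 0.7661·2.480 − 0.79 − 0.48 = 0.630.

0.630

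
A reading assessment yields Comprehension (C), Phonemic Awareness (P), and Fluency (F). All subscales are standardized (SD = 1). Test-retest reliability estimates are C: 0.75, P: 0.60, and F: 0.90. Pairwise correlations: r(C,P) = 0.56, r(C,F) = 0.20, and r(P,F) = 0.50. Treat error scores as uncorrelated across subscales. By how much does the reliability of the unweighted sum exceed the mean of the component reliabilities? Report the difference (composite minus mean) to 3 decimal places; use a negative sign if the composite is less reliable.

0.114

Var(sum) = 3 + 2.52 = 5.52; true-score variance = 2.25 + 2.52 = 4.77; composite reliability = 0.8641.
Mean component reliability = 0.7500.
Difference = 0.8641 − 0.7500 = 0.114.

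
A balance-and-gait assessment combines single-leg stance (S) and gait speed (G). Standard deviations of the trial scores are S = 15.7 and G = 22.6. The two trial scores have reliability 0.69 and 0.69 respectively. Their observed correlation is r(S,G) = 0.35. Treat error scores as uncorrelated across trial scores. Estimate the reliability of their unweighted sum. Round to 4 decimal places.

0.7666

Var(S+G) = 15.7² + 22.6² + 2·[15.7·22.6·0.35] = 757.25 + 248.374 = 1005.62.
Under uncorrelated errors the observed covariances equal the true-score covariances, so only the own-variance terms attenuate.
True-score variance = [15.7²·0.69 + 22.6²·0.69] + 248.374 = 522.502 + 248.374 = 770.876.
Reliability = 770.876 / 1005.62 = 0.7666.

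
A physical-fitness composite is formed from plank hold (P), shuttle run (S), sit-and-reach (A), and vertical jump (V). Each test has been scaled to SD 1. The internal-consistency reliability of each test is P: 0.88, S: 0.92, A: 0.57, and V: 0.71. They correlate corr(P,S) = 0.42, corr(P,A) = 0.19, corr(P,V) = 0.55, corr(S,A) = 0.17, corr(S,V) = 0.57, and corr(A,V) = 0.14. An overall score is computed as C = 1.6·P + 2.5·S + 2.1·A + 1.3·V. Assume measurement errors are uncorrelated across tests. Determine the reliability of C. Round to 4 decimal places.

Var(C) = 1.6² + 2.5² + 2.1² + 1.3² + 2·[4·0.42 + 3.36·0.19 + 2.08·0.55 + 5.25·0.17 + 3.25·0.57 + 2.73·0.14] = 14.91 + 13.1792 = 28.0892.
Under uncorrelated errors the observed covariances equal the true-score covariances, so only the own-variance terms attenuate.
True-score variance = [1.6²·0.88 + 2.5²·0.92 + 2.1²·0.57 + 1.3²·0.71] + 13.1792 = 11.7164 + 13.1792 = 24.8956.
Reliability = 24.8956 / 28.0892 = 0.8863.

0.8863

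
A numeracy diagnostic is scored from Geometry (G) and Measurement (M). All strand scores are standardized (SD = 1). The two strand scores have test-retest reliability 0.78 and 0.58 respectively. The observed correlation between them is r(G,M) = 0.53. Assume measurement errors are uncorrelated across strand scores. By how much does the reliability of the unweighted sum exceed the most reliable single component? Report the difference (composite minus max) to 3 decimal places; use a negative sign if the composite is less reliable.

0.011

Var(sum) = 2 + 1.06 = 3.06; true-score variance = 1.36 + 1.06 = 2.42; composite reliability = 0.7908.
Max component reliability = 0.7800.
Difference = 0.7908 − 0.7800 = 0.011.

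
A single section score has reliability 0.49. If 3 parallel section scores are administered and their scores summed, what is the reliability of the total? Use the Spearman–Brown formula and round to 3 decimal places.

0.742

ρ_k = kρ / (1 + (k−1)ρ) = 3·0.49 / (1 + 2·0.49) = 1.470 / 1.980 = 0.742.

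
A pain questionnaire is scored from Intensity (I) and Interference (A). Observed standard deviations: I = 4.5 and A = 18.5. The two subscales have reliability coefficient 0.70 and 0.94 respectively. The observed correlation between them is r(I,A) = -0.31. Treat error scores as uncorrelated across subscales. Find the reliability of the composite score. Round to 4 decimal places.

0.9144

Var(I+A) = 4.5² + 18.5² + 2·[4.5·18.5·(-0.31)] = 362.5 − 51.615 = 310.885.
With uncorrelated errors the cross-covariances are all true-score covariance, so they carry over unchanged; only the diagonal terms shrink to ρᵢσᵢ².
True-score variance = [4.5²·0.70 + 18.5²·0.94] − 51.615 = 335.89 − 51.615 = 284.275.
Reliability = 284.275 / 310.885 = 0.9144.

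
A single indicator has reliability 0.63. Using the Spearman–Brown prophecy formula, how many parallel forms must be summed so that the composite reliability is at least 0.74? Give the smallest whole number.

2

k ≥ ρ*(1−ρ₁)/(ρ₁(1−ρ*)) = 0.74·0.37 / (0.63·0.26) = 1.672.
Smallest integer k = 2.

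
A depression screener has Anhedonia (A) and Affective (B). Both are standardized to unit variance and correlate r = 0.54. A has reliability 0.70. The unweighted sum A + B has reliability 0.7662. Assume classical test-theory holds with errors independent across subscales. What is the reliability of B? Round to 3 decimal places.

Var(A+B) = 2 + 2·0.54 = 3.080.
True-score variance = ρ_A + ρ_B + 2·0.54, so 0.7662 = (0.70 + ρ_B + 1.08) / 3.080.
ρ_B = 0.7662·3.080 − 0.70 − 1.08 = 0.580.

0.580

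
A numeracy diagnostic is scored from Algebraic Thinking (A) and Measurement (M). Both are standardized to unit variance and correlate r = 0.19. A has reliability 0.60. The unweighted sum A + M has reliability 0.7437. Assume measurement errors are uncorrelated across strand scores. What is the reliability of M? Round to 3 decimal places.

Var(A+M) = 2 + 2·0.19 = 2.380.
True-score variance = ρ_A + ρ_M + 2·0.19, so 0.7437 = (0.60 + ρ_M + 0.38) / 2.380.
ρ_M = 0.7437·2.380 − 0.60 − 0.38 = 0.790.

0.790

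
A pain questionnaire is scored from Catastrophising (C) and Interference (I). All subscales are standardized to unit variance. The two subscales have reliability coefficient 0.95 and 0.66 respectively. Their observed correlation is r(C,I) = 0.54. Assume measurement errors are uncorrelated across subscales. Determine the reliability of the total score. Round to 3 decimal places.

0.873

Var(C+I) = 2 + 2·[0.54] = 2 + 1.08 = 3.08.
Because errors are independent across components, Cov(Tᵢ,Tⱼ) = Cov(Xᵢ,Xⱼ); the off-diagonal part of the true-score variance is the same as above.
True-score variance = [0.95 + 0.66] + 1.08 = 1.61 + 1.08 = 2.69.
Reliability = 2.69 / 3.08 = 0.873.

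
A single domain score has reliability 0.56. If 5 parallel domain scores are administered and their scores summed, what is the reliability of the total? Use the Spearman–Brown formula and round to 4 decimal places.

0.8642

ρ_k = kρ / (1 + (k−1)ρ) = 5·0.56 / (1 + 4·0.56) = 2.800 / 3.240 = 0.8642.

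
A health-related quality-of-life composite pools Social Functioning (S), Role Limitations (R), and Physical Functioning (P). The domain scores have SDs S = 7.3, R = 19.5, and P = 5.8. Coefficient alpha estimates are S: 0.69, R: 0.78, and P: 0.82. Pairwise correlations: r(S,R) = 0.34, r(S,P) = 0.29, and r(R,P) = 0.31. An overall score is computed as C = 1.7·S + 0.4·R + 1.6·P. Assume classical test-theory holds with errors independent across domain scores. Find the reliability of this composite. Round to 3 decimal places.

Var(C) = 1.7²·7.3² + 0.4²·19.5² + 1.6²·5.8² + 2·[0.68·7.3·19.5·0.34 + 2.72·7.3·5.8·0.29 + 0.64·19.5·5.8·0.31] = 300.966 + 177.496 = 478.463.
Because errors are independent across components, Cov(Tᵢ,Tⱼ) = Cov(Xᵢ,Xⱼ); the off-diagonal part of the true-score variance is the same as above.
True-score variance = [1.7²·7.3²·0.69 + 0.4²·19.5²·0.78 + 1.6²·5.8²·0.82] + 177.496 = 224.338 + 177.496 = 401.834.
Reliability = 401.834 / 478.463 = 0.840.

0.840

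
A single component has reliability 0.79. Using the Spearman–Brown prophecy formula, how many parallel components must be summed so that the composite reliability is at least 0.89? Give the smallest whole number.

k ≥ ρ*(1−ρ₁)/(ρ₁(1−ρ*)) = 0.89·0.21 / (0.79·0.11) = 2.151.
Smallest integer k = 3.

3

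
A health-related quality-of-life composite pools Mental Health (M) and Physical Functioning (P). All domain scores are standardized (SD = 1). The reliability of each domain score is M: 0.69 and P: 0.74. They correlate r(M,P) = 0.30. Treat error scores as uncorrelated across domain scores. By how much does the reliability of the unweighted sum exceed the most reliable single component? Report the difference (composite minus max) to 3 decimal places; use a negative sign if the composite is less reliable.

0.041

Var(sum) = 2 + 0.6 = 2.6; true-score variance = 1.43 + 0.6 = 2.03; composite reliability = 0.7808.
Max component reliability = 0.7400.
Difference = 0.7808 − 0.7400 = 0.041.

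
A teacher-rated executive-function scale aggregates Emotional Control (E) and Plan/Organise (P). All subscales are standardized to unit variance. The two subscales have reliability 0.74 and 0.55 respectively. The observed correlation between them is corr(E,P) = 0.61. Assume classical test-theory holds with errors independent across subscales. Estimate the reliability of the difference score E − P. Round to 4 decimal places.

Var(E−P) = 1 + 1 − 2·0.61 = 2 − 1.22 = 0.78.
Under uncorrelated errors the observed covariances equal the true-score covariances, so only the own-variance terms attenuate.
True-score variance = [0.74 + 0.55] − 1.22 = 1.29 − 1.22 = 0.07.
Reliability = 0.07 / 0.78 = 0.0897.

0.0897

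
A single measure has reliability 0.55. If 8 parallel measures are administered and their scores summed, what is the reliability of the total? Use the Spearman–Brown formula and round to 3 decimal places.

ρ_k = kρ / (1 + (k−1)ρ) = 8·0.55 / (1 + 7·0.55) = 4.400 / 4.850 = 0.907.

0.907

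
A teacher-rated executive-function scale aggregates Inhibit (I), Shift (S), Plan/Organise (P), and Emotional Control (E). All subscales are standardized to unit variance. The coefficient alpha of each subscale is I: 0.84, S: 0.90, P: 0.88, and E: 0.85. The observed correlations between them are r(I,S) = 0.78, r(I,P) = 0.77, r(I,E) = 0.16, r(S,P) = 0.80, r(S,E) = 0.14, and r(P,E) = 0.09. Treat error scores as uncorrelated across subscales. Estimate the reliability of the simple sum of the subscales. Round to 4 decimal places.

0.9441

Var(I+S+P+E) = 4 + 2·[0.78 + 0.77 + 0.16 + 0.80 + 0.14 + 0.09] = 4 + 5.48 = 9.48.
Because errors are independent across components, Cov(Tᵢ,Tⱼ) = Cov(Xᵢ,Xⱼ); the off-diagonal part of the true-score variance is the same as above.
True-score variance = [0.84 + 0.90 + 0.88 + 0.85] + 5.48 = 3.47 + 5.48 = 8.95.
Reliability = 8.95 / 9.48 = 0.9441.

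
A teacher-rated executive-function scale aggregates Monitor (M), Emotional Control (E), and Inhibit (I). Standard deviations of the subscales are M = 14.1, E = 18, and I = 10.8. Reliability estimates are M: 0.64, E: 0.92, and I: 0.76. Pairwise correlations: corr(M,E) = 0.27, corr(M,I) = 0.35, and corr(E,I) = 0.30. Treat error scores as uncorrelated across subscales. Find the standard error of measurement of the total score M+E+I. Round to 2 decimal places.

Var(total) = 639.45 + 360.288 = 999.738.
True-score variance = 513.965 + 360.288 = 874.253, so reliability = 0.8745.
Error variance = 999.738 − 874.253 = 125.485; SEM = √125.485 = 11.20.

11.20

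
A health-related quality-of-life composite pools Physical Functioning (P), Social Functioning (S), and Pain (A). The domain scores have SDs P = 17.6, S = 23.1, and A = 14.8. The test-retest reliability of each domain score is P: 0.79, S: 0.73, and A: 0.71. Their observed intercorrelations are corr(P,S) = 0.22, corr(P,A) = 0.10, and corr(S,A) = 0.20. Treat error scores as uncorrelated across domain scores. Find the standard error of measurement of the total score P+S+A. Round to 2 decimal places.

16.51

Var(total) = 1062.41 + 367.734 = 1430.14.
True-score variance = 789.764 + 367.734 = 1157.5, so reliability = 0.8094.
Error variance = 1430.14 − 1157.5 = 272.646; SEM = √272.646 = 16.51.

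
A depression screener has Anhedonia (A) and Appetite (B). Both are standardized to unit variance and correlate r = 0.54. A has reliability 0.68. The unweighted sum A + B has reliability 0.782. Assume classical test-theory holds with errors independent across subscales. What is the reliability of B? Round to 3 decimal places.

0.649

Var(A+B) = 2 + 2·0.54 = 3.080.
True-score variance = ρ_A + ρ_B + 2·0.54, so 0.782 = (0.68 + ρ_B + 1.08) / 3.080.
ρ_B = 0.782·3.080 − 0.68 − 1.08 = 0.649.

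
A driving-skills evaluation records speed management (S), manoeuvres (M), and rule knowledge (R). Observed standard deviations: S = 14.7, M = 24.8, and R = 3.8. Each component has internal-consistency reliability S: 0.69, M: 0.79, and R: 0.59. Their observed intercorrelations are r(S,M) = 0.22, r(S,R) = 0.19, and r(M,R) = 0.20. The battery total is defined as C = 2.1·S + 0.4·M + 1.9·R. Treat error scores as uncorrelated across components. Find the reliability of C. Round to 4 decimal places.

0.7503

Var(C) = 2.1²·14.7² + 0.4²·24.8² + 1.9²·3.8² + 2·[0.84·14.7·24.8·0.22 + 3.99·14.7·3.8·0.19 + 0.76·24.8·3.8·0.20] = 1103.49 + 248.085 = 1351.58.
With uncorrelated errors the cross-covariances are all true-score covariance, so they carry over unchanged; only the diagonal terms shrink to ρᵢσᵢ².
True-score variance = [2.1²·14.7²·0.69 + 0.4²·24.8²·0.79 + 1.9²·3.8²·0.59] + 248.085 = 766.037 + 248.085 = 1014.12.
Reliability = 1014.12 / 1351.58 = 0.7503.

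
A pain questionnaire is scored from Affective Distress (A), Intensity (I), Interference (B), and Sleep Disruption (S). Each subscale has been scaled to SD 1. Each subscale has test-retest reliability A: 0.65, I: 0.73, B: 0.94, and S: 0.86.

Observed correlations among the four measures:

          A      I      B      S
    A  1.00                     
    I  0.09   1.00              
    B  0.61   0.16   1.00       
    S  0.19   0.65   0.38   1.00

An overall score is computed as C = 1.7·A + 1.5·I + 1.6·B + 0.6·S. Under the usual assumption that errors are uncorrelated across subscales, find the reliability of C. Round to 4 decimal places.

0.8776

Var(C) = 1.7² + 1.5² + 1.6² + 0.6² + 2·[2.55·0.09 + 2.72·0.61 + 1.02·0.19 + 2.4·0.16 + 0.9·0.65 + 0.96·0.38] = 8.06 + 6.8326 = 14.8926.
With uncorrelated errors the cross-covariances are all true-score covariance, so they carry over unchanged; only the diagonal terms shrink to ρᵢσᵢ².
True-score variance = [1.7²·0.65 + 1.5²·0.73 + 1.6²·0.94 + 0.6²·0.86] + 6.8326 = 6.237 + 6.8326 = 13.0696.
Reliability = 13.0696 / 14.8926 = 0.8776.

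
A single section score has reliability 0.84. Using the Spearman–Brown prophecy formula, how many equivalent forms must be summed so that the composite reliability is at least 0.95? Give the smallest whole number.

k ≥ ρ*(1−ρ₁)/(ρ₁(1−ρ*)) = 0.95·0.16 / (0.84·0.05) = 3.619.
Smallest integer k = 4.

4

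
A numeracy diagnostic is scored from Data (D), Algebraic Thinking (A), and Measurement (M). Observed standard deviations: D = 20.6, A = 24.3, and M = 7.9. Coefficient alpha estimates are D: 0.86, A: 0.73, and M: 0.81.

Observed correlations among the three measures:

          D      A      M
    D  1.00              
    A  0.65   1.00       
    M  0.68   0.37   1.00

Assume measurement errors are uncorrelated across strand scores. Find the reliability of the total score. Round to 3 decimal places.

0.890

Var(D+A+M) = 20.6² + 24.3² + 7.9² + 2·[20.6·24.3·0.65 + 20.6·7.9·0.68 + 24.3·7.9·0.37] = 1077.26 + 1014.14 = 2091.4.
With uncorrelated errors the cross-covariances are all true-score covariance, so they carry over unchanged; only the diagonal terms shrink to ρᵢσᵢ².
True-score variance = [20.6²·0.86 + 24.3²·0.73 + 7.9²·0.81] + 1014.14 = 846.559 + 1014.14 = 1860.7.
Reliability = 1860.7 / 2091.4 = 0.890.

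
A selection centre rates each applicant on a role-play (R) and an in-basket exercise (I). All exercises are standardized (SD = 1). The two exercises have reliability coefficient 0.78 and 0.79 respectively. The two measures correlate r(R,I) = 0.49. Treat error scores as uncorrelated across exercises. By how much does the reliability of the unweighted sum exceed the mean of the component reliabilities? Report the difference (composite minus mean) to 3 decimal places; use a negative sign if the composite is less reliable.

0.071

Var(sum) = 2 + 0.98 = 2.98; true-score variance = 1.57 + 0.98 = 2.55; composite reliability = 0.8557.
Mean component reliability = 0.7850.
Difference = 0.8557 − 0.7850 = 0.071.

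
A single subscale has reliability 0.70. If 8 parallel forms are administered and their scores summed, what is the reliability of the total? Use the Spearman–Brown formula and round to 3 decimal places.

0.949

ρ_k = kρ / (1 + (k−1)ρ) = 8·0.70 / (1 + 7·0.70) = 5.600 / 5.900 = 0.949.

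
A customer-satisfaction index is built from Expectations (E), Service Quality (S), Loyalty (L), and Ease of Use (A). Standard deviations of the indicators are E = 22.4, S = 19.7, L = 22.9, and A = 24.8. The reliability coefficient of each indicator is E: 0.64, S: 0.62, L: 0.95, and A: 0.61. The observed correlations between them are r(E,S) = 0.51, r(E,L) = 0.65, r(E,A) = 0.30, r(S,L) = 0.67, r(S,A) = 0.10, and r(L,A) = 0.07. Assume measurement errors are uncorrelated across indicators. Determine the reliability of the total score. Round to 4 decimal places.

0.8606

Var(E+S+L+A) = 22.4² + 19.7² + 22.9² + 24.8² + 2·[22.4·19.7·0.51 + 22.4·22.9·0.65 + 22.4·24.8·0.30 + 19.7·22.9·0.67 + 19.7·24.8·0.10 + 22.9·24.8·0.07] = 2029.3 + 2232 = 4261.3.
Because errors are independent across components, Cov(Tᵢ,Tⱼ) = Cov(Xᵢ,Xⱼ); the off-diagonal part of the true-score variance is the same as above.
True-score variance = [22.4²·0.64 + 19.7²·0.62 + 22.9²·0.95 + 24.8²·0.61] + 2232 = 1435.11 + 2232 = 3667.11.
Reliability = 3667.11 / 4261.3 = 0.8606.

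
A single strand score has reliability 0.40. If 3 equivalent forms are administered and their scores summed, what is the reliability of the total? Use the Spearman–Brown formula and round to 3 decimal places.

0.667

ρ_k = kρ / (1 + (k−1)ρ) = 3·0.40 / (1 + 2·0.40) = 1.200 / 1.800 = 0.667.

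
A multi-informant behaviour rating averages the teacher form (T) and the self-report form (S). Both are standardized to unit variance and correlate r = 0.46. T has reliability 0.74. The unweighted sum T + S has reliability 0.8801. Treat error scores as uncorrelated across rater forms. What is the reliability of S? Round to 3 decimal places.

0.910

Var(T+S) = 2 + 2·0.46 = 2.920.
True-score variance = ρ_T + ρ_S + 2·0.46, so 0.8801 = (0.74 + ρ_S + 0.92) / 2.920.
ρ_S = 0.8801·2.920 − 0.74 − 0.92 = 0.910.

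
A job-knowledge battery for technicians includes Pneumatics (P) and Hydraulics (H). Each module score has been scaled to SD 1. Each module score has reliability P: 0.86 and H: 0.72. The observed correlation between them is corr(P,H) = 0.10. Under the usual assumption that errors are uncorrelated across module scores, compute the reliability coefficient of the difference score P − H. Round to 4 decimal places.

0.7667

Var(P−H) = 1 + 1 − 2·0.10 = 2 − 0.2 = 1.8.
Under uncorrelated errors the observed covariances equal the true-score covariances, so only the own-variance terms attenuate.
True-score variance = [0.86 + 0.72] − 0.2 = 1.58 − 0.2 = 1.38.
Reliability = 1.38 / 1.8 = 0.7667.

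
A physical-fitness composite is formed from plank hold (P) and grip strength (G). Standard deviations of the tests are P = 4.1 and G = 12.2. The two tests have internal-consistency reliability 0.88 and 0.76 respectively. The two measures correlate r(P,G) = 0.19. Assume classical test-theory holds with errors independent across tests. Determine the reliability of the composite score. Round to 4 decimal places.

Var(P+G) = 4.1² + 12.2² + 2·[4.1·12.2·0.19] = 165.65 + 19.0076 = 184.658.
Because errors are independent across components, Cov(Tᵢ,Tⱼ) = Cov(Xᵢ,Xⱼ); the off-diagonal part of the true-score variance is the same as above.
True-score variance = [4.1²·0.88 + 12.2²·0.76] + 19.0076 = 127.911 + 19.0076 = 146.919.
Reliability = 146.919 / 184.658 = 0.7956.

0.7956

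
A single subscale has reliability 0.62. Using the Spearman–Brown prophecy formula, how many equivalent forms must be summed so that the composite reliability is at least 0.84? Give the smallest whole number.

k ≥ ρ*(1−ρ₁)/(ρ₁(1−ρ*)) = 0.84·0.38 / (0.62·0.16) = 3.218.
Smallest integer k = 4.

4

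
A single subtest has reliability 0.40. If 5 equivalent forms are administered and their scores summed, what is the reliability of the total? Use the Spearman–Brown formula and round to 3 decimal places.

0.769

ρ_k = kρ / (1 + (k−1)ρ) = 5·0.40 / (1 + 4·0.40) = 2.000 / 2.600 = 0.769.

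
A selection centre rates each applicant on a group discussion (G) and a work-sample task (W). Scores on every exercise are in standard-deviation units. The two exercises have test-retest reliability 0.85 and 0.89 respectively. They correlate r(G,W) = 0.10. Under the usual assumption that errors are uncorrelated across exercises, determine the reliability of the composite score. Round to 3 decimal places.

0.882

Var(G+W) = 2 + 2·[0.10] = 2 + 0.2 = 2.2.
With uncorrelated errors the cross-covariances are all true-score covariance, so they carry over unchanged; only the diagonal terms shrink to ρᵢσᵢ².
True-score variance = [0.85 + 0.89] + 0.2 = 1.74 + 0.2 = 1.94.
Reliability = 1.94 / 2.2 = 0.882.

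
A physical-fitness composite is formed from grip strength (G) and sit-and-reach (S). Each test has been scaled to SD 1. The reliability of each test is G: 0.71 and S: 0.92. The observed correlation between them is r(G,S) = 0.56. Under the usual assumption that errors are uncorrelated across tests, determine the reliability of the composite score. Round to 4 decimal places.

Var(G+S) = 2 + 2·[0.56] = 2 + 1.12 = 3.12.
Because errors are independent across components, Cov(Tᵢ,Tⱼ) = Cov(Xᵢ,Xⱼ); the off-diagonal part of the true-score variance is the same as above.
True-score variance = [0.71 + 0.92] + 1.12 = 1.63 + 1.12 = 2.75.
Reliability = 2.75 / 3.12 = 0.8814.

0.8814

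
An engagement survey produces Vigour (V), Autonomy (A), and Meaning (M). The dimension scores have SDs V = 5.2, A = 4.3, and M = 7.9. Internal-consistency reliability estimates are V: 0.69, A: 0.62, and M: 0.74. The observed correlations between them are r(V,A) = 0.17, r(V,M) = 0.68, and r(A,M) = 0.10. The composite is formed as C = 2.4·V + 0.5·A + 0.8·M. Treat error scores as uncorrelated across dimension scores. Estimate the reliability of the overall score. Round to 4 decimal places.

0.8108

Var(C) = 2.4²·5.2² + 0.5²·4.3² + 0.8²·7.9² + 2·[1.2·5.2·4.3·0.17 + 1.92·5.2·7.9·0.68 + 0.4·4.3·7.9·0.10] = 200.315 + 119.109 = 319.424.
Under uncorrelated errors the observed covariances equal the true-score covariances, so only the own-variance terms attenuate.
True-score variance = [2.4²·5.2²·0.69 + 0.5²·4.3²·0.62 + 0.8²·7.9²·0.74] + 119.109 = 139.891 + 119.109 = 259.
Reliability = 259 / 319.424 = 0.8108.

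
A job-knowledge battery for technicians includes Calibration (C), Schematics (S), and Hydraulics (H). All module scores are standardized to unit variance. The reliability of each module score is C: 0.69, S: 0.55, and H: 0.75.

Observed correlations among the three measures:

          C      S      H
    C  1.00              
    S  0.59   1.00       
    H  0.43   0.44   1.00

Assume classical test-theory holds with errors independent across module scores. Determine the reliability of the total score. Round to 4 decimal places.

Var(C+S+H) = 3 + 2·[0.59 + 0.43 + 0.44] = 3 + 2.92 = 5.92.
With uncorrelated errors the cross-covariances are all true-score covariance, so they carry over unchanged; only the diagonal terms shrink to ρᵢσᵢ².
True-score variance = [0.69 + 0.55 + 0.75] + 2.92 = 1.99 + 2.92 = 4.91.
Reliability = 4.91 / 5.92 = 0.8294.

0.8294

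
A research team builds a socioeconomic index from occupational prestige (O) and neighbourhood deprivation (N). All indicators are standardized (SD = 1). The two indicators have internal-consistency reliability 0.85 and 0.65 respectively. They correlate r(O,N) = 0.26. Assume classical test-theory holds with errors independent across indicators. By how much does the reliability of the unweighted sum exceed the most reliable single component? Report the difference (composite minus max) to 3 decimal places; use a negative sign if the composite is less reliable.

-0.048

Var(sum) = 2 + 0.52 = 2.52; true-score variance = 1.5 + 0.52 = 2.02; composite reliability = 0.8016.
Max component reliability = 0.8500.
Difference = 0.8016 − 0.8500 = -0.048.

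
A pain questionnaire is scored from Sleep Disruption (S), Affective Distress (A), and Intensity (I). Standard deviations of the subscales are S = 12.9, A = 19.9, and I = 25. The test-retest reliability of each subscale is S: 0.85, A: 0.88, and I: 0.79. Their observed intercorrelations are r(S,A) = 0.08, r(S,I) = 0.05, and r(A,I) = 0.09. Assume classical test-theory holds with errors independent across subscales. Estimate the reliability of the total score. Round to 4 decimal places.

0.8491

Var(S+A+I) = 12.9² + 19.9² + 25² + 2·[12.9·19.9·0.08 + 12.9·25·0.05 + 19.9·25·0.09] = 1187.42 + 162.874 = 1350.29.
Under uncorrelated errors the observed covariances equal the true-score covariances, so only the own-variance terms attenuate.
True-score variance = [12.9²·0.85 + 19.9²·0.88 + 25²·0.79] + 162.874 = 983.687 + 162.874 = 1146.56.
Reliability = 1146.56 / 1350.29 = 0.8491.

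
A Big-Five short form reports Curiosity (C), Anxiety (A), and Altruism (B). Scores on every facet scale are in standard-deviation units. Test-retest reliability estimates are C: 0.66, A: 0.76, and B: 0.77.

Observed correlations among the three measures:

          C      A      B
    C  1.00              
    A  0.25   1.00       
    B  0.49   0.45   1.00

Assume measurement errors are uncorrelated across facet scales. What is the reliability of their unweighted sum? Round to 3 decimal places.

0.849

Var(C+A+B) = 3 + 2·[0.25 + 0.49 + 0.45] = 3 + 2.38 = 5.38.
Under uncorrelated errors the observed covariances equal the true-score covariances, so only the own-variance terms attenuate.
True-score variance = [0.66 + 0.76 + 0.77] + 2.38 = 2.19 + 2.38 = 4.57.
Reliability = 4.57 / 5.38 = 0.849.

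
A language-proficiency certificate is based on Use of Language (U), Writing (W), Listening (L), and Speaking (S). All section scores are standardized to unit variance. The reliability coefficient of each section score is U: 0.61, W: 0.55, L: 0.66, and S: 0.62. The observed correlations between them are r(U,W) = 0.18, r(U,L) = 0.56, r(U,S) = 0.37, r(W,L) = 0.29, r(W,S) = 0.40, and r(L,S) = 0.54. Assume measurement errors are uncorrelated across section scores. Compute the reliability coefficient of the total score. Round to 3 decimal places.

Var(U+W+L+S) = 4 + 2·[0.18 + 0.56 + 0.37 + 0.29 + 0.40 + 0.54] = 4 + 4.68 = 8.68.
Under uncorrelated errors the observed covariances equal the true-score covariances, so only the own-variance terms attenuate.
True-score variance = [0.61 + 0.55 + 0.66 + 0.62] + 4.68 = 2.44 + 4.68 = 7.12.
Reliability = 7.12 / 8.68 = 0.820.

0.820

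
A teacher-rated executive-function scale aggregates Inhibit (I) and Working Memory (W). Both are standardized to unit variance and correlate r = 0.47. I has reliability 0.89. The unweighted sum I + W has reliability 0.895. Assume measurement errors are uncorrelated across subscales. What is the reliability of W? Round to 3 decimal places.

Var(I+W) = 2 + 2·0.47 = 2.940.
True-score variance = ρ_I + ρ_W + 2·0.47, so 0.895 = (0.89 + ρ_W + 0.94) / 2.940.
ρ_W = 0.895·2.940 − 0.89 − 0.94 = 0.801.

0.801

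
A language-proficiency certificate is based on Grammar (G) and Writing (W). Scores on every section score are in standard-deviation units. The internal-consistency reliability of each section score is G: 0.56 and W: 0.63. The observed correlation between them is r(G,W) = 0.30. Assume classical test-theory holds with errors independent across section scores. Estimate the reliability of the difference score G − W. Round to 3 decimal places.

0.421

Var(G−W) = 1 + 1 − 2·0.30 = 2 − 0.6 = 1.4.
With uncorrelated errors the cross-covariances are all true-score covariance, so they carry over unchanged; only the diagonal terms shrink to ρᵢσᵢ².
True-score variance = [0.56 + 0.63] − 0.6 = 1.19 − 0.6 = 0.59.
Reliability = 0.59 / 1.4 = 0.421.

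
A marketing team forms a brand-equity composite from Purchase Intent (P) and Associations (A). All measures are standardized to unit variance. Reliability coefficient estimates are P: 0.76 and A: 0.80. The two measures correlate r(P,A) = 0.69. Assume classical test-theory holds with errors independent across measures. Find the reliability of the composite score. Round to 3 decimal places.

Var(P+A) = 2 + 2·[0.69] = 2 + 1.38 = 3.38.
With uncorrelated errors the cross-covariances are all true-score covariance, so they carry over unchanged; only the diagonal terms shrink to ρᵢσᵢ².
True-score variance = [0.76 + 0.80] + 1.38 = 1.56 + 1.38 = 2.94.
Reliability = 2.94 / 3.38 = 0.870.

0.870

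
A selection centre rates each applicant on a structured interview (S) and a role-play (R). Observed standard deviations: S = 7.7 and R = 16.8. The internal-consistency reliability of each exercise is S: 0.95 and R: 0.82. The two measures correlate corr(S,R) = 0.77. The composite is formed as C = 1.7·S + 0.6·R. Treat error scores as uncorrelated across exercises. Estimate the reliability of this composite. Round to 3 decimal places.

0.944

Var(C) = 1.7²·7.7² + 0.6²·16.8² + 2·[1.02·7.7·16.8·0.77] = 272.954 + 203.199 = 476.153.
Because errors are independent across components, Cov(Tᵢ,Tⱼ) = Cov(Xᵢ,Xⱼ); the off-diagonal part of the true-score variance is the same as above.
True-score variance = [1.7²·7.7²·0.95 + 0.6²·16.8²·0.82] + 203.199 = 246.098 + 203.199 = 449.297.
Reliability = 449.297 / 476.153 = 0.944.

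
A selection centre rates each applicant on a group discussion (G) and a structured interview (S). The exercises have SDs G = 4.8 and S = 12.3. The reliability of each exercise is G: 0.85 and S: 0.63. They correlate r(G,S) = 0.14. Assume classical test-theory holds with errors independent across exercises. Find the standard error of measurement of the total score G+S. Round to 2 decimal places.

7.71

Var(total) = 174.33 + 16.5312 = 190.861.
True-score variance = 114.897 + 16.5312 = 131.428, so reliability = 0.6886.
Error variance = 190.861 − 131.428 = 59.4333; SEM = √59.4333 = 7.71.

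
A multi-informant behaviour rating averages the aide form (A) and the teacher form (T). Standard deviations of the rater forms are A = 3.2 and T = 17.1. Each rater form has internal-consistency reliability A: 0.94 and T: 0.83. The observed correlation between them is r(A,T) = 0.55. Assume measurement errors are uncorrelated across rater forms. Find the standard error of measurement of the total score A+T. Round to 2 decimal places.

7.09

Var(total) = 302.65 + 60.192 = 362.842.
True-score variance = 252.326 + 60.192 = 312.518, so reliability = 0.8613.
Error variance = 362.842 − 312.518 = 50.3241; SEM = √50.3241 = 7.09.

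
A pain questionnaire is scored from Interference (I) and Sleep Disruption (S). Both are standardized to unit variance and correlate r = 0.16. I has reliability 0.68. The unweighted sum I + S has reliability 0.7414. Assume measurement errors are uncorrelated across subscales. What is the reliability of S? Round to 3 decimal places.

0.720

Var(I+S) = 2 + 2·0.16 = 2.320.
True-score variance = ρ_I + ρ_S + 2·0.16, so 0.7414 = (0.68 + ρ_S + 0.32) / 2.320.
ρ_S = 0.7414·2.320 − 0.68 − 0.32 = 0.720.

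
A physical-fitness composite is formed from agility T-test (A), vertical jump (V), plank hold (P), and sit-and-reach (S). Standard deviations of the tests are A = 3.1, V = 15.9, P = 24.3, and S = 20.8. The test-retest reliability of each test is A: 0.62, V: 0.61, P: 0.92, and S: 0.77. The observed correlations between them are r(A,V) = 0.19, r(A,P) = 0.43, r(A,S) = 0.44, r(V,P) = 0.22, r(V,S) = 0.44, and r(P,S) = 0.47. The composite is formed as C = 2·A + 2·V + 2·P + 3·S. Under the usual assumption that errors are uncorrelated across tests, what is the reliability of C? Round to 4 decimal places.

Var(C) = 2²·3.1² + 2²·15.9² + 2²·24.3² + 3²·20.8² + 2·[4·3.1·15.9·0.19 + 4·3.1·24.3·0.43 + 6·3.1·20.8·0.44 + 4·15.9·24.3·0.22 + 6·15.9·20.8·0.44 + 6·24.3·20.8·0.47] = 7305.4 + 5951.4 = 13256.8.
With uncorrelated errors the cross-covariances are all true-score covariance, so they carry over unchanged; only the diagonal terms shrink to ρᵢσᵢ².
True-score variance = [2²·3.1²·0.62 + 2²·15.9²·0.61 + 2²·24.3²·0.92 + 3²·20.8²·0.77] + 5951.4 = 5811.89 + 5951.4 = 11763.3.
Reliability = 11763.3 / 13256.8 = 0.8873.

0.8873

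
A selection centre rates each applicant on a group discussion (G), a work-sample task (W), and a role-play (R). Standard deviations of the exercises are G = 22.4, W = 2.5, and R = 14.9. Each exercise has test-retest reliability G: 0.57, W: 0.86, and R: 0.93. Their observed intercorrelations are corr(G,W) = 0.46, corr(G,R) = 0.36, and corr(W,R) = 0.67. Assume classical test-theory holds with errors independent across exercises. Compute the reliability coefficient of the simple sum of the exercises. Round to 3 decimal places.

Var(G+W+R) = 22.4² + 2.5² + 14.9² + 2·[22.4·2.5·0.46 + 22.4·14.9·0.36 + 2.5·14.9·0.67] = 730.02 + 341.742 = 1071.76.
With uncorrelated errors the cross-covariances are all true-score covariance, so they carry over unchanged; only the diagonal terms shrink to ρᵢσᵢ².
True-score variance = [22.4²·0.57 + 2.5²·0.86 + 14.9²·0.93] + 341.742 = 497.847 + 341.742 = 839.59.
Reliability = 839.59 / 1071.76 = 0.783.

0.783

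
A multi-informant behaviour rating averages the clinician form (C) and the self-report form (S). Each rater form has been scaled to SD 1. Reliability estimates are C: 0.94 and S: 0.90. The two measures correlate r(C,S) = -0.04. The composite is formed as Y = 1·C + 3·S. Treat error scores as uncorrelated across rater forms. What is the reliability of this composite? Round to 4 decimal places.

Var(Y) = 1 + 3² + 2·[3·(-0.04)] = 10 − 0.24 = 9.76.
Under uncorrelated errors the observed covariances equal the true-score covariances, so only the own-variance terms attenuate.
True-score variance = [0.94 + 3²·0.90] − 0.24 = 9.04 − 0.24 = 8.8.
Reliability = 8.8 / 9.76 = 0.9016.

0.9016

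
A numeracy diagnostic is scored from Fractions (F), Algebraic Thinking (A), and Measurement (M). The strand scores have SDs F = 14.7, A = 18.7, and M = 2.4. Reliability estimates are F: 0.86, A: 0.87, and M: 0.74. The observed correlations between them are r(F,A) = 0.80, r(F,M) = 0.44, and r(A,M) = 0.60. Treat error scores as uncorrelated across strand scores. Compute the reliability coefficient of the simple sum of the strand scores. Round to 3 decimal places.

Var(F+A+M) = 14.7² + 18.7² + 2.4² + 2·[14.7·18.7·0.80 + 14.7·2.4·0.44 + 18.7·2.4·0.60] = 571.54 + 524.726 = 1096.27.
Under uncorrelated errors the observed covariances equal the true-score covariances, so only the own-variance terms attenuate.
True-score variance = [14.7²·0.86 + 18.7²·0.87 + 2.4²·0.74] + 524.726 = 494.33 + 524.726 = 1019.06.
Reliability = 1019.06 / 1096.27 = 0.930.

0.930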